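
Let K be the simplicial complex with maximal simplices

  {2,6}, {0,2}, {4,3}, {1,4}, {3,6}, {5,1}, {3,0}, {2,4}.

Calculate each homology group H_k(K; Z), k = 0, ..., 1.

Take the total order 0 < 1 < 2 < 3 < 4 < 5 < 6 on the vertex set. Then K (dimension 1) consists of the simplices:

  0-simplices (7): [0], [1], [2], [3], [4], [5], [6]
  1-simplices (8): [0,2], [0,3], [1,4], [1,5], [2,4], [2,6], [3,4], [3,6]

giving chain groups C_0 ≅ Z^7, C_1 ≅ Z^8.

Boundary ∂_1: C_1 → C_0 is given by ∂[p,q] = [q] − [p]. For instance
  ∂[1,5] = [5] − [1].
As a 7×8 matrix over Z this has rank 6, with invariant factors (1,1,1,1,1,1).

Reading off H_k = ker ∂_k / im ∂_{k+1}:

  H_0: rank C_0 − rank ∂_1 = 7 − 6 = 1, and the invariant factors of ∂_1 are all 1, so H_0 ≅ Z.
  H_1: rank ker ∂_1 − rank ∂_2 = (8 − 6) − 0 = 2, and there is no ∂_2, so H_1 ≅ Z^2.

H_0 ≅ Z,  H_1 ≅ Z^2.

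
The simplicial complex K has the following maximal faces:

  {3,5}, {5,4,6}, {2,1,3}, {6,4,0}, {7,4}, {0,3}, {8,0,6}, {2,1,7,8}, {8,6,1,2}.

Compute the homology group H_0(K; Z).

H_0 ≅ Z.

K has 9 vertices, 20 edges, 11 triangles, 2 3-simplices.
rank ∂_0 = 0, rank ∂_1 = 8 ⇒ b_0 = 9 − 0 − 8 = 1; all invariant factors of ∂_1 are 1 so no torsion. So H_0 = Z.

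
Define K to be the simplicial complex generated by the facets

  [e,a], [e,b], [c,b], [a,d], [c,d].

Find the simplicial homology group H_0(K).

We work with the vertex ordering a < b < c < d < e. The simplices of K, each written with vertices in increasing order, are:

  0-simplices (5): a, b, c, d, e
  1-simplices (5): ad, ae, bc, be, cd

giving chain groups C_0 ≅ Z^5, C_1 ≅ Z^5.

∂_1: C_1 → C_0 is given by ∂[p,q] = [q] − [p]. For instance
  ∂be = e − b.
As a 5×5 matrix over Z this has rank 4, with invariant factors (1,1,1,1).

Reading off H_k = ker ∂_k / im ∂_{k+1}:

  H_0: rank C_0 − rank ∂_1 = 5 − 4 = 1, and the invariant factors of ∂_1 are all 1, so H_0 = Z.

H_0 = Z.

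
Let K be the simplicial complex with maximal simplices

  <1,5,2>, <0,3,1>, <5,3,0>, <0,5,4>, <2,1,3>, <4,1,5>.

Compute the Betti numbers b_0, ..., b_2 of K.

b_0 = 1, b_1 = 1, b_2 = 0.

Order the vertices as 0 < 1 < 2 < 3 < 4 < 5. Listing each simplex with vertices in this order, K has dimension 2 with simplices:

  0-simplices (6): [0], [1], [2], [3], [4], [5]
  1-simplices (12): [0,1], [0,3], [0,4], [0,5], [1,2], [1,3], [1,4], [1,5], [2,3], [2,5], [3,5], [4,5]
  2-simplices (6): [0,1,3], [0,3,5], [0,4,5], [1,2,3], [1,2,5], [1,4,5]

giving chain groups C_0 ≅ Z^6, C_1 ≅ Z^12, C_2 ≅ Z^6.

Boundary ∂_1: C_1 → C_0 is given by ∂[p,q] = [q] − [p].
The resulting 6×12 matrix has rank 5, and its Smith normal form has invariant factors (1,1,1,1,1).

The boundary map ∂_2: C_2 → C_1 acts by ∂[p,q,r] = [q,r] − [p,r] + [p,q]. For instance
  ∂[0,4,5] = [4,5] − [0,5] + [0,4],
  ∂[1,2,3] = [2,3] − [1,3] + [1,2].
As a 12×6 matrix over Z this has rank 6, with invariant factors (1,1,1,1,1,1).

Reading off H_k = ker ∂_k / im ∂_{k+1}:

  H_0: rank C_0 − rank ∂_1 = 6 − 5 = 1, and the invariant factors of ∂_1 are all 1, so H_0 = Z.
  H_1: rank ker ∂_1 − rank ∂_2 = (12 − 5) − 6 = 1, and the invariant factors of ∂_2 are all 1, so H_1 = Z.
  H_2: rank ker ∂_2 − rank ∂_3 = (6 − 6) − 0 = 0, and there is no ∂_3, so H_2 = 0.

As a check, the Euler characteristic is 6 − 12 + 6 = 0, which agrees with 1 − 1 + 0 = 0.
(K is a triangulation of the cylinder S^1 x I.)

Hence the Betti numbers are b_0 = 1, b_1 = 1, b_2 = 0.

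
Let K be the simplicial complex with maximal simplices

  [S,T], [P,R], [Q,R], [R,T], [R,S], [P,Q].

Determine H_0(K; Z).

H_0 = Z.

Take the total order P < Q < R < S < T on the vertex set. Then K (dimension 1) consists of the simplices:

  0-simplices (5): P, Q, R, S, T
  1-simplices (6): PQ, PR, QR, RS, RT, ST

giving chain groups C_0 ≅ Z^5, C_1 ≅ Z^6.

Boundary ∂_1: C_1 → C_0 sends each edge [p,q] (with p < q) to q − p. For instance
  ∂RS = S − R.
The resulting 5×6 matrix has rank 4, and its Smith normal form has invariant factors (1,1,1,1).

From H_k ≅ ker(∂_k) / im(∂_{k+1}) we obtain:

  H_0: rank C_0 − rank ∂_1 = 5 − 4 = 1, and the invariant factors of ∂_1 are all 1, so H_0 = Z.

(K is a triangulation of a wedge of 2 circles.)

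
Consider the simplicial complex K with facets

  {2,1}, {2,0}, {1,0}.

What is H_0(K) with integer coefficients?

H_0 = Z.

Order the vertices as 0 < 1 < 2. Listing each simplex with vertices in this order, K has dimension 1 with simplices:

  0-simplices (3): [0], [1], [2]
  1-simplices (3): [0,1], [0,2], [1,2]

so the chain groups are C_0 ≅ Z^3, C_1 ≅ Z^3.

The boundary map ∂_1: C_1 → C_0 is given by ∂[p,q] = [q] − [p]. For instance
  ∂[0,1] = [1] − [0].
The 3×3 boundary matrix has rank 2 and Smith normal form diag(1,1).

Now H_k = ker ∂_k / im ∂_{k+1}, so:

  H_0: rank C_0 − rank ∂_1 = 3 − 2 = 1, and the invariant factors of ∂_1 are all 1, so H_0 ≅ Z.

(K is a triangulation of the circle S^1.)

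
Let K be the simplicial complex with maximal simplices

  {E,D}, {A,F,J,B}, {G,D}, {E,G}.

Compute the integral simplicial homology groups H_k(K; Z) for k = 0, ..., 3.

Fix the vertex order A < B < D < E < F < G < J and write every simplex with vertices in increasing order. Then dim K = 3 and the simplices of K are:

  0-simplices (7): A, B, D, E, F, G, J
  1-simplices (9): AB, AF, AJ, BF, BJ, DE, DG, EG, FJ
  2-simplices (4): ABF, ABJ, AFJ, BFJ
  3-simplices (1): ABFJ

so the chain groups are C_0 ≅ Z^7, C_1 ≅ Z^9, C_2 ≅ Z^4, C_3 ≅ Z^1.

Boundary ∂_1: C_1 → C_0 sends each edge [p,q] (with p < q) to q − p. For instance
  ∂DE = E − D.
As a 7×9 matrix over Z this has rank 5, with invariant factors (1,1,1,1,1).

∂_2: C_2 → C_1 acts by ∂[p,q,r] = [q,r] − [p,r] + [p,q]. For instance
  ∂ABJ = BJ − AJ + AB,
  ∂ABF = BF − AF + AB.
The resulting 9×4 matrix has rank 3, and its Smith normal form has invariant factors (1,1,1).

∂_3: C_3 → C_2 sends each 3-simplex σ to the alternating sum Σ_i (−1)^i (σ with its i-th vertex removed). For instance
  ∂ABFJ = BFJ − AFJ + ABJ − ABF.
The resulting 4×1 matrix has rank 1, and its Smith normal form has invariant factors (1).

Computing H_k = (kernel of ∂_k) / (image of ∂_{k+1}):

  H_0: rank C_0 − rank ∂_1 = 7 − 5 = 2, and the invariant factors of ∂_1 are all 1, so H_0 = Z^2.
  H_1: rank ker ∂_1 − rank ∂_2 = (9 − 5) − 3 = 1, and the invariant factors of ∂_2 are all 1, so H_1 = Z.
  H_2: rank ker ∂_2 − rank ∂_3 = (4 − 3) − 1 = 0, and the invariant factors of ∂_3 are all 1, so H_2 = 0.
  H_3: rank ker ∂_3 − rank ∂_4 = (1 − 1) − 0 = 0, and there is no ∂_4, so H_3 = 0.

(K is a triangulation of the disjoint union of the circle S^1 and the 3-simplex.)

H_0 ≅ Z^2,  H_1 ≅ Z,  H_2 = 0,  H_3 = 0.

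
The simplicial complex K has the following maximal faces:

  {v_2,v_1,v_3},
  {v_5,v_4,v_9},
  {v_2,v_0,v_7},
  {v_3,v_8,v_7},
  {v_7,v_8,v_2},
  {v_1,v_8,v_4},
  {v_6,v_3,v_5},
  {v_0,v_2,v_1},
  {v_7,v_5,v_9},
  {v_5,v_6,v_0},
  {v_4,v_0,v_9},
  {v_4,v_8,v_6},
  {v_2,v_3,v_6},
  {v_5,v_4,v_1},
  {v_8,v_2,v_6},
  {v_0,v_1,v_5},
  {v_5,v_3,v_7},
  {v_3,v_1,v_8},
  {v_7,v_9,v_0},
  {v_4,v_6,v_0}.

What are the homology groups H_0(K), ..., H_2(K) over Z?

H_0 = Z,  H_1 = Z ⊕ Z/2Z,  H_2 = 0.

Order the vertices as v_0 < v_1 < v_2 < v_3 < v_4 < v_5 < v_6 < v_7 < v_8 < v_9. Listing each simplex with vertices in this order, K has dimension 2 with simplices:

  0-simplices (10): [v_0], [v_1], [v_2], [v_3], [v_4], [v_5], [v_6], [v_7], [v_8], [v_9]
  1-simplices (30): (30 of them)
  2-simplices (20): (20 of them)

so the chain groups are C_0 ≅ Z^10, C_1 ≅ Z^30, C_2 ≅ Z^20.

Boundary ∂_1: C_1 → C_0 maps an edge to its endpoints' difference, ∂[p,q] = q − p. For instance
  ∂[v_0,v_2] = [v_2] − [v_0].
The resulting 10×30 matrix has rank 9, and its Smith normal form has invariant factors (1,1,1,1,1,1,1,1,1).

The boundary map ∂_2: C_2 → C_1 maps a triangle to the signed sum of its edges. For instance
  ∂[v_3,v_5,v_6] = [v_5,v_6] − [v_3,v_6] + [v_3,v_5],
  ∂[v_1,v_2,v_3] = [v_2,v_3] − [v_1,v_3] + [v_1,v_2].
The resulting 30×20 matrix has rank 20, and its Smith normal form has invariant factors (1,1,1,1,1,1,1,1,1,1,1,1,1,1,1,1,1,1,1,2).

Reading off H_k = ker ∂_k / im ∂_{k+1}:

  H_0: rank C_0 − rank ∂_1 = 10 − 9 = 1, and the invariant factors of ∂_1 are all 1, so H_0 = Z.
  H_1: rank ker ∂_1 − rank ∂_2 = (30 − 9) − 20 = 1, and ∂_2 has invariant factor 2 > 1, so H_1 = Z ⊕ Z/2Z.
  H_2: rank ker ∂_2 − rank ∂_3 = (20 − 20) − 0 = 0, and there is no ∂_3, so H_2 = 0.

(K is a triangulation of the Klein bottle.)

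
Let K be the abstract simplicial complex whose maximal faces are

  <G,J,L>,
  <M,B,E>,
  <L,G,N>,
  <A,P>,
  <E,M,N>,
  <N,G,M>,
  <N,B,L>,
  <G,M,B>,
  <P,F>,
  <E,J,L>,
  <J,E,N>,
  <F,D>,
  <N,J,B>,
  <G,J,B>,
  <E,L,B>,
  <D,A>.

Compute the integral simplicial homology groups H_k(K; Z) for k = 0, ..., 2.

Take the total order A < B < D < E < F < G < J < L < M < N < P on the vertex set. Then K (dimension 2) consists of the simplices:

  0-simplices (11): A, B, D, E, F, G, J, L, M, N, P
  1-simplices (22): AD, AP, BE, BG, BJ, BL, BM, BN, DF, EJ, EL, EM, EN, FP, GJ, GL, GM, GN, JL, JN, LN, MN
  2-simplices (12): BEL, BEM, BGJ, BGM, BJN, BLN, EJL, EJN, EMN, GJL, GLN, GMN

giving chain groups C_0 ≅ Z^11, C_1 ≅ Z^22, C_2 ≅ Z^12.

∂_1: C_1 → C_0 sends each edge [p,q] (with p < q) to q − p.
The resulting 11×22 matrix has rank 9, and its Smith normal form has invariant factors (1,1,1,1,1,1,1,1,1).

The boundary map ∂_2: C_2 → C_1 acts by ∂[p,q,r] = [q,r] − [p,r] + [p,q]. For instance
  ∂EJN = JN − EN + EJ,
  ∂BGM = GM − BM + BG.
The resulting 22×12 matrix has rank 12, and its Smith normal form has invariant factors (1,1,1,1,1,1,1,1,1,1,1,2).

Reading off H_k = ker ∂_k / im ∂_{k+1}:

  H_0: rank C_0 − rank ∂_1 = 11 − 9 = 2, and the invariant factors of ∂_1 are all 1, so H_0 = Z^2.
  H_1: rank ker ∂_1 − rank ∂_2 = (22 − 9) − 12 = 1, and ∂_2 has invariant factor 2 > 1, so H_1 = Z × Z/2.
  H_2: rank ker ∂_2 − rank ∂_3 = (12 − 12) − 0 = 0, and there is no ∂_3, so H_2 = 0.

H_0 ≅ Z^2,  H_1 ≅ Z × Z/2,  H_2 = 0.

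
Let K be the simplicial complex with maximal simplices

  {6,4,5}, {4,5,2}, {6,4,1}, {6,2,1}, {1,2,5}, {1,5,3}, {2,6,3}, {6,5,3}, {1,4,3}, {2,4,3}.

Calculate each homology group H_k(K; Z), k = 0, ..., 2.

H_0 = Z,  H_1 = Z/2,  H_2 = 0.

Fix the vertex order 1 < 2 < 3 < 4 < 5 < 6 and write every simplex with vertices in increasing order. Then dim K = 2 and the simplices of K are:

  0-simplices (6): [1], [2], [3], [4], [5], [6]
  1-simplices (15): [1,2], [1,3], [1,4], [1,5], [1,6], [2,3], [2,4], [2,5], [2,6], [3,4], [3,5], [3,6], [4,5], [4,6], [5,6]
  2-simplices (10): [1,2,5], [1,2,6], [1,3,4], [1,3,5], [1,4,6], [2,3,4], [2,3,6], [2,4,5], [3,5,6], [4,5,6]

Hence C_0 ≅ Z^6, C_1 ≅ Z^15, C_2 ≅ Z^10.

The boundary map ∂_1: C_1 → C_0 sends each edge [p,q] (with p < q) to q − p.
The resulting 6×15 matrix has rank 5, and its Smith normal form has invariant factors (1,1,1,1,1).

∂_2: C_2 → C_1 maps a triangle to the signed sum of its edges. For instance
  ∂[1,2,6] = [2,6] − [1,6] + [1,2],
  ∂[1,3,5] = [3,5] − [1,5] + [1,3].
As a 15×10 matrix over Z this has rank 10, with invariant factors (1,1,1,1,1,1,1,1,1,2).

From H_k ≅ ker(∂_k) / im(∂_{k+1}) we obtain:

  H_0: rank C_0 − rank ∂_1 = 6 − 5 = 1, and the invariant factors of ∂_1 are all 1, so H_0 ≅ Z.
  H_1: rank ker ∂_1 − rank ∂_2 = (15 − 5) − 10 = 0, and ∂_2 has invariant factor 2 > 1, so H_1 ≅ Z/2.
  H_2: rank ker ∂_2 − rank ∂_3 = (10 − 10) − 0 = 0, and there is no ∂_3, so H_2 ≅ 0.

As a check, the Euler characteristic is 6 − 15 + 10 = 1, which agrees with 1 − 0 + 0 = 1.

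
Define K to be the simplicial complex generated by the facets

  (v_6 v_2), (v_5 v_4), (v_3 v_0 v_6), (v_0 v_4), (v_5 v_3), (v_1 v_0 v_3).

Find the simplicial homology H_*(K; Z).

H_0 = Z,  H_1 = Z,  H_2 = 0.

Order the vertices as v_0 < v_1 < v_2 < v_3 < v_4 < v_5 < v_6. Listing each simplex with vertices in this order, K has dimension 2 with simplices:

  0-simplices (7): [v_0], [v_1], [v_2], [v_3], [v_4], [v_5], [v_6]
  1-simplices (9): [v_0,v_1], [v_0,v_3], [v_0,v_4], [v_0,v_6], [v_1,v_3], [v_2,v_6], [v_3,v_5], [v_3,v_6], [v_4,v_5]
  2-simplices (2): [v_0,v_1,v_3], [v_0,v_3,v_6]

so the chain groups are C_0 ≅ Z^7, C_1 ≅ Z^9, C_2 ≅ Z^2.

∂_1: C_1 → C_0 is given by ∂[p,q] = [q] − [p].
This gives a 7×9 integer matrix of rank 6; reducing to Smith normal form yields diagonal entries (1,1,1,1,1,1).

∂_2: C_2 → C_1 sends each 2-simplex [p,q,r] to [q,r] − [p,r] + [p,q]. For instance
  ∂[v_0,v_1,v_3] = [v_1,v_3] − [v_0,v_3] + [v_0,v_1],
  ∂[v_0,v_3,v_6] = [v_3,v_6] − [v_0,v_6] + [v_0,v_3].
The 9×2 boundary matrix has rank 2 and Smith normal form diag(1,1).

Computing H_k = (kernel of ∂_k) / (image of ∂_{k+1}):

  H_0: rank C_0 − rank ∂_1 = 7 − 6 = 1, and the invariant factors of ∂_1 are all 1, so H_0 = Z.
  H_1: rank ker ∂_1 − rank ∂_2 = (9 − 6) − 2 = 1, and the invariant factors of ∂_2 are all 1, so H_1 = Z.
  H_2: rank ker ∂_2 − rank ∂_3 = (2 − 2) − 0 = 0, and there is no ∂_3, so H_2 = 0.

As a check, the Euler characteristic is 7 − 9 + 2 = 0, which agrees with 1 − 1 + 0 = 0.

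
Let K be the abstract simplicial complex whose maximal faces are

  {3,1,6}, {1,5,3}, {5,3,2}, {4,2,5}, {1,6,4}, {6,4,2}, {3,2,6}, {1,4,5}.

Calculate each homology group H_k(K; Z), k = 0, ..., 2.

Fix the vertex order 1 < 2 < 3 < 4 < 5 < 6 and write every simplex with vertices in increasing order. Then dim K = 2 and the simplices of K are:

  0-simplices (6): [1], [2], [3], [4], [5], [6]
  1-simplices (12): [1,3], [1,4], [1,5], [1,6], [2,3], [2,4], [2,5], [2,6], [3,5], [3,6], [4,5], [4,6]
  2-simplices (8): [1,3,5], [1,3,6], [1,4,5], [1,4,6], [2,3,5], [2,3,6], [2,4,5], [2,4,6]

Hence C_0 ≅ Z^6, C_1 ≅ Z^12, C_2 ≅ Z^8.

The boundary map ∂_1: C_1 → C_0 is given by ∂[p,q] = [q] − [p].
As a 6×12 matrix over Z this has rank 5, with invariant factors (1,1,1,1,1).

Boundary ∂_2: C_2 → C_1 sends each 2-simplex [p,q,r] to [q,r] − [p,r] + [p,q]. For instance
  ∂[1,4,5] = [4,5] − [1,5] + [1,4],
  ∂[1,3,5] = [3,5] − [1,5] + [1,3].
The resulting 12×8 matrix has rank 7, and its Smith normal form has invariant factors (1,1,1,1,1,1,1).

Now H_k = ker ∂_k / im ∂_{k+1}, so:

  H_0: rank C_0 − rank ∂_1 = 6 − 5 = 1, and the invariant factors of ∂_1 are all 1, so H_0 = Z.
  H_1: rank ker ∂_1 − rank ∂_2 = (12 − 5) − 7 = 0, and the invariant factors of ∂_2 are all 1, so H_1 = 0.
  H_2: rank ker ∂_2 − rank ∂_3 = (8 − 7) − 0 = 1, and there is no ∂_3, so H_2 = Z.

As a check, the Euler characteristic is 6 − 12 + 8 = 2, which agrees with 1 − 0 + 1 = 2.

H_0 ≅ Z,  H_1 = 0,  H_2 ≅ Z.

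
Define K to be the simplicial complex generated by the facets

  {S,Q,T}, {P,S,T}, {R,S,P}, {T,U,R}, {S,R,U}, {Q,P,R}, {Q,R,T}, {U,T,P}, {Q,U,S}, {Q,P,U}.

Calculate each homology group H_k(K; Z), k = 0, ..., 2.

Order the vertices as P < Q < R < S < T < U. Listing each simplex with vertices in this order, K has dimension 2 with simplices:

  0-simplices (6): P, Q, R, S, T, U
  1-simplices (15): PQ, PR, PS, PT, PU, QR, QS, QT, QU, RS, RT, RU, ST, SU, TU
  2-simplices (10): PQR, PQU, PRS, PST, PTU, QRT, QST, QSU, RSU, RTU

so the chain groups are C_0 ≅ Z^6, C_1 ≅ Z^15, C_2 ≅ Z^10.

The boundary map ∂_1: C_1 → C_0 sends each edge [p,q] (with p < q) to q − p. For instance
  ∂TU = U − T.
This gives a 6×15 integer matrix of rank 5; reducing to Smith normal form yields diagonal entries (1,1,1,1,1).

∂_2: C_2 → C_1 maps a triangle to the signed sum of its edges. For instance
  ∂QSU = SU − QU + QS,
  ∂PQR = QR − PR + PQ.
As a 15×10 matrix over Z this has rank 10, with invariant factors (1,1,1,1,1,1,1,1,1,2).

Computing H_k = (kernel of ∂_k) / (image of ∂_{k+1}):

  H_0: rank C_0 − rank ∂_1 = 6 − 5 = 1, and the invariant factors of ∂_1 are all 1, so H_0 ≅ Z.
  H_1: rank ker ∂_1 − rank ∂_2 = (15 − 5) − 10 = 0, and ∂_2 has invariant factor 2 > 1, so H_1 ≅ Z/2Z.
  H_2: rank ker ∂_2 − rank ∂_3 = (10 − 10) − 0 = 0, and there is no ∂_3, so H_2 ≅ 0.

As a check, the Euler characteristic is 6 − 15 + 10 = 1, which agrees with 1 − 0 + 0 = 1.
(K is a triangulation of the real projective plane RP^2.)

H_0 = Z,  H_1 = Z/2Z,  H_2 = 0.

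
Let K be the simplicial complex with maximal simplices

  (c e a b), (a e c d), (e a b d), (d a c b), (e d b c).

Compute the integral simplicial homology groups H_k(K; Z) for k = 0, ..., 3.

H_0 = Z,  H_1 = 0,  H_2 = 0,  H_3 = Z.

We work with the vertex ordering a < b < c < d < e. The simplices of K, each written with vertices in increasing order, are:

  0-simplices (5): a, b, c, d, e
  1-simplices (10): ab, ac, ad, ae, bc, bd, be, cd, ce, de
  2-simplices (10): abc, abd, abe, acd, ace, ade, bcd, bce, bde, cde
  3-simplices (5): abcd, abce, abde, acde, bcde

Hence C_0 ≅ Z^5, C_1 ≅ Z^10, C_2 ≅ Z^10, C_3 ≅ Z^5.

Boundary ∂_1: C_1 → C_0 maps an edge to its endpoints' difference, ∂[p,q] = q − p.
As a 5×10 matrix over Z this has rank 4, with invariant factors (1,1,1,1).

∂_2: C_2 → C_1 sends each 2-simplex [p,q,r] to [q,r] − [p,r] + [p,q]. For instance
  ∂abd = bd − ad + ab,
  ∂bcd = cd − bd + bc.
The resulting 10×10 matrix has rank 6, and its Smith normal form has invariant factors (1,1,1,1,1,1).

Boundary ∂_3: C_3 → C_2 sends each 3-simplex σ to the alternating sum Σ_i (−1)^i (σ with its i-th vertex removed). For instance
  ∂acde = cde − ade + ace − acd,
  ∂abcd = bcd − acd + abd − abc.
The resulting 10×5 matrix has rank 4, and its Smith normal form has invariant factors (1,1,1,1).

Now H_k = ker ∂_k / im ∂_{k+1}, so:

  H_0: rank C_0 − rank ∂_1 = 5 − 4 = 1, and the invariant factors of ∂_1 are all 1, so H_0 = Z.
  H_1: rank ker ∂_1 − rank ∂_2 = (10 − 4) − 6 = 0, and the invariant factors of ∂_2 are all 1, so H_1 = 0.
  H_2: rank ker ∂_2 − rank ∂_3 = (10 − 6) − 4 = 0, and the invariant factors of ∂_3 are all 1, so H_2 = 0.
  H_3: rank ker ∂_3 − rank ∂_4 = (5 − 4) − 0 = 1, and there is no ∂_4, so H_3 = Z.

As a check, the Euler characteristic is 5 − 10 + 10 − 5 = 0, which agrees with 1 − 0 + 0 − 1 = 0.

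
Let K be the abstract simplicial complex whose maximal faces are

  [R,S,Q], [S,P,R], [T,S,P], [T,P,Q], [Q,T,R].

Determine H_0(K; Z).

H_0 ≅ Z.

Fix the vertex order P < Q < R < S < T and write every simplex with vertices in increasing order. Then dim K = 2 and the simplices of K are:

  0-simplices (5): P, Q, R, S, T
  1-simplices (10): PQ, PR, PS, PT, QR, QS, QT, RS, RT, ST
  2-simplices (5): PQT, PRS, PST, QRS, QRT

Hence C_0 ≅ Z^5, C_1 ≅ Z^10, C_2 ≅ Z^5.

Boundary ∂_1: C_1 → C_0 is given by ∂[p,q] = [q] − [p].
This gives a 5×10 integer matrix of rank 4; reducing to Smith normal form yields diagonal entries (1,1,1,1).

∂_2: C_2 → C_1 acts by ∂[p,q,r] = [q,r] − [p,r] + [p,q]. For instance
  ∂PQT = QT − PT + PQ,
  ∂QRT = RT − QT + QR.
The 10×5 boundary matrix has rank 5 and Smith normal form diag(1,1,1,1,1).

From H_k ≅ ker(∂_k) / im(∂_{k+1}) we obtain:

  H_0: rank C_0 − rank ∂_1 = 5 − 4 = 1, and the invariant factors of ∂_1 are all 1, so H_0 = Z.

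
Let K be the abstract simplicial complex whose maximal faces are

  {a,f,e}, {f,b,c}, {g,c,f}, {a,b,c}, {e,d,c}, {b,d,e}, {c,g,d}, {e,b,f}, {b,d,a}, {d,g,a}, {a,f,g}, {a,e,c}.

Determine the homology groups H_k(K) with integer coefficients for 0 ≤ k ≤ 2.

Order the vertices as a < b < c < d < e < f < g. Listing each simplex with vertices in this order, K has dimension 2 with simplices:

  0-simplices (7): a, b, c, d, e, f, g
  1-simplices (18): ab, ac, ad, ae, af, ag, bc, bd, be, bf, cd, ce, cf, cg, de, dg, ef, fg
  2-simplices (12): abc, abd, ace, adg, aef, afg, bcf, bde, bef, cde, cdg, cfg

so the chain groups are C_0 ≅ Z^7, C_1 ≅ Z^18, C_2 ≅ Z^12.

∂_1: C_1 → C_0 sends each edge [p,q] (with p < q) to q − p.
The 7×18 boundary matrix has rank 6 and Smith normal form diag(1,1,1,1,1,1).

The boundary map ∂_2: C_2 → C_1 acts by ∂[p,q,r] = [q,r] − [p,r] + [p,q]. For instance
  ∂bef = ef − bf + be,
  ∂bde = de − be + bd.
The 18×12 boundary matrix has rank 12 and Smith normal form diag(1,1,1,1,1,1,1,1,1,1,1,2).

Now H_k = ker ∂_k / im ∂_{k+1}, so:

  H_0: rank C_0 − rank ∂_1 = 7 − 6 = 1, and the invariant factors of ∂_1 are all 1, so H_0 ≅ Z.
  H_1: rank ker ∂_1 − rank ∂_2 = (18 − 6) − 12 = 0, and ∂_2 has invariant factor 2 > 1, so H_1 ≅ Z_2.
  H_2: rank ker ∂_2 − rank ∂_3 = (12 − 12) − 0 = 0, and there is no ∂_3, so H_2 ≅ 0.

H_0 = Z,  H_1 = Z_2,  H_2 = 0.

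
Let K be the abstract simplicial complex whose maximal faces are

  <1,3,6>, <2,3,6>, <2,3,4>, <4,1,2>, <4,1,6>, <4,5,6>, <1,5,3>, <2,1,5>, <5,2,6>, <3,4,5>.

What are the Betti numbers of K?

b_0 = 1, b_1 = 0, b_2 = 0.

K has 6 vertices, 15 edges, 10 triangles.
rank ∂_0 = 0, rank ∂_1 = 5 ⇒ b_0 = 6 − 0 − 5 = 1; all invariant factors of ∂_1 are 1 so no torsion. So H_0 ≅ Z.
rank ∂_1 = 5, rank ∂_2 = 10 ⇒ b_1 = 15 − 5 − 10 = 0; ∂_2 has invariant factor(s) [2] giving torsion. So H_1 ≅ Z/2.
rank ∂_2 = 10, rank ∂_3 = 0 ⇒ b_2 = 10 − 10 − 0 = 0. So H_2 ≅ 0.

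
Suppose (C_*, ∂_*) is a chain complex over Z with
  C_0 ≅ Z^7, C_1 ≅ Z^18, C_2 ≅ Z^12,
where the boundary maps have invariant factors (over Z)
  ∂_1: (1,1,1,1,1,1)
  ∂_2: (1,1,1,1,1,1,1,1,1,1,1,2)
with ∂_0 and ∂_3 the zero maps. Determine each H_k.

H_0: b_0 = 7 − 0 − 6 = 1; torsion from ∂_1 factors > 1: none. So H_0 ≅ Z.
H_1: b_1 = 18 − 6 − 12 = 0; torsion from ∂_2 factors > 1: [2]. So H_1 ≅ Z/2.
H_2: b_2 = 12 − 12 − 0 = 0; torsion from ∂_3 factors > 1: none. So H_2 ≅ 0.

H_0 ≅ Z,  H_1 ≅ Z/2,  H_2 = 0.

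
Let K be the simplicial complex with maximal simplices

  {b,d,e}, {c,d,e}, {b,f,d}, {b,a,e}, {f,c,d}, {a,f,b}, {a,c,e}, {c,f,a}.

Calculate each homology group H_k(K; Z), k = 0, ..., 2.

Fix the vertex order a < b < c < d < e < f and write every simplex with vertices in increasing order. Then dim K = 2 and the simplices of K are:

  0-simplices (6): a, b, c, d, e, f
  1-simplices (12): ab, ac, ae, af, bd, be, bf, cd, ce, cf, de, df
  2-simplices (8): abe, abf, ace, acf, bde, bdf, cde, cdf

so the chain groups are C_0 ≅ Z^6, C_1 ≅ Z^12, C_2 ≅ Z^8.

Boundary ∂_1: C_1 → C_0 sends each edge [p,q] (with p < q) to q − p. For instance
  ∂ae = e − a.
This gives a 6×12 integer matrix of rank 5; reducing to Smith normal form yields diagonal entries (1,1,1,1,1).

The boundary map ∂_2: C_2 → C_1 maps a triangle to the signed sum of its edges. For instance
  ∂abe = be − ae + ab,
  ∂abf = bf − af + ab.
This gives a 12×8 integer matrix of rank 7; reducing to Smith normal form yields diagonal entries (1,1,1,1,1,1,1).

Now H_k = ker ∂_k / im ∂_{k+1}, so:

  H_0: rank C_0 − rank ∂_1 = 6 − 5 = 1, and the invariant factors of ∂_1 are all 1, so H_0 = Z.
  H_1: rank ker ∂_1 − rank ∂_2 = (12 − 5) − 7 = 0, and the invariant factors of ∂_2 are all 1, so H_1 = 0.
  H_2: rank ker ∂_2 − rank ∂_3 = (8 − 7) − 0 = 1, and there is no ∂_3, so H_2 = Z.

As a check, the Euler characteristic is 6 − 12 + 8 = 2, which agrees with 1 − 0 + 1 = 2.

H_0 = Z,  H_1 = 0,  H_2 = Z.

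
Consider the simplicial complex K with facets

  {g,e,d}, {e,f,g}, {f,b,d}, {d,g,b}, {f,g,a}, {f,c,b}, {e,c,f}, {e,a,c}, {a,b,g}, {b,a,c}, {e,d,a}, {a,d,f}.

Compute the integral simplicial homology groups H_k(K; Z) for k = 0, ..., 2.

K has 7 vertices, 18 edges, 12 triangles.
rank ∂_0 = 0, rank ∂_1 = 6 ⇒ b_0 = 7 − 0 − 6 = 1; all invariant factors of ∂_1 are 1 so no torsion. So H_0 ≅ Z.
rank ∂_1 = 6, rank ∂_2 = 12 ⇒ b_1 = 18 − 6 − 12 = 0; ∂_2 has invariant factor(s) [2] giving torsion. So H_1 ≅ Z/2.
rank ∂_2 = 12, rank ∂_3 = 0 ⇒ b_2 = 12 − 12 − 0 = 0. So H_2 ≅ 0.

H_0 = Z,  H_1 = Z/2,  H_2 = 0.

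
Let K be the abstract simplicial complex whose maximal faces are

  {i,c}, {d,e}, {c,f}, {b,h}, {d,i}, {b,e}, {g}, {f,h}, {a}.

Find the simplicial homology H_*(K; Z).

K has 9 vertices, 7 edges.
rank ∂_0 = 0, rank ∂_1 = 6 ⇒ b_0 = 9 − 0 − 6 = 3; all invariant factors of ∂_1 are 1 so no torsion. So H_0 = Z^3.
rank ∂_1 = 6, rank ∂_2 = 0 ⇒ b_1 = 7 − 6 − 0 = 1. So H_1 = Z.

H_0 = Z^3,  H_1 = Z.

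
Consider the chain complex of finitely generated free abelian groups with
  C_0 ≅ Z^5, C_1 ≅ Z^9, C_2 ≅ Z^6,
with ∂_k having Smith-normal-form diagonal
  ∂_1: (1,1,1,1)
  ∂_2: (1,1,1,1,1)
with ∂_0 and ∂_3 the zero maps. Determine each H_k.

H_0: b_0 = 5 − 0 − 4 = 1; torsion from ∂_1 factors > 1: none. So H_0 ≅ Z.
H_1: b_1 = 9 − 4 − 5 = 0; torsion from ∂_2 factors > 1: none. So H_1 ≅ 0.
H_2: b_2 = 6 − 5 − 0 = 1; torsion from ∂_3 factors > 1: none. So H_2 ≅ Z.

H_0 ≅ Z,  H_1 = 0,  H_2 ≅ Z.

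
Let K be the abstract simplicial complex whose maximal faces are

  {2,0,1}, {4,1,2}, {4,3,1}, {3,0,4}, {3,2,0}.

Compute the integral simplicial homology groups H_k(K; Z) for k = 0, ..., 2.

H_0 = Z,  H_1 = Z,  H_2 = 0.

Order the vertices as 0 < 1 < 2 < 3 < 4. Listing each simplex with vertices in this order, K has dimension 2 with simplices:

  0-simplices (5): [0], [1], [2], [3], [4]
  1-simplices (10): [0,1], [0,2], [0,3], [0,4], [1,2], [1,3], [1,4], [2,3], [2,4], [3,4]
  2-simplices (5): [0,1,2], [0,2,3], [0,3,4], [1,2,4], [1,3,4]

giving chain groups C_0 ≅ Z^5, C_1 ≅ Z^10, C_2 ≅ Z^5.

The boundary map ∂_1: C_1 → C_0 is given by ∂[p,q] = [q] − [p].
The 5×10 boundary matrix has rank 4 and Smith normal form diag(1,1,1,1).

∂_2: C_2 → C_1 acts by ∂[p,q,r] = [q,r] − [p,r] + [p,q]. For instance
  ∂[1,2,4] = [2,4] − [1,4] + [1,2],
  ∂[1,3,4] = [3,4] − [1,4] + [1,3].
The resulting 10×5 matrix has rank 5, and its Smith normal form has invariant factors (1,1,1,1,1).

Reading off H_k = ker ∂_k / im ∂_{k+1}:

  H_0: rank C_0 − rank ∂_1 = 5 − 4 = 1, and the invariant factors of ∂_1 are all 1, so H_0 = Z.
  H_1: rank ker ∂_1 − rank ∂_2 = (10 − 4) − 5 = 1, and the invariant factors of ∂_2 are all 1, so H_1 = Z.
  H_2: rank ker ∂_2 − rank ∂_3 = (5 − 5) − 0 = 0, and there is no ∂_3, so H_2 = 0.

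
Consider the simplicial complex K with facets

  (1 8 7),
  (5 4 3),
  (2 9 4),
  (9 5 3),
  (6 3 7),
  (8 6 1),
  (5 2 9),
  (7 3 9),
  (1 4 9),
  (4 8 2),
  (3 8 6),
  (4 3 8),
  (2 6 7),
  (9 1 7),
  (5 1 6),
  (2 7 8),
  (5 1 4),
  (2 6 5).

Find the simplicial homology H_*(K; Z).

Order the vertices as 1 < 2 < 3 < 4 < 5 < 6 < 7 < 8 < 9. Listing each simplex with vertices in this order, K has dimension 2 with simplices:

  0-simplices (9): [1], [2], [3], [4], [5], [6], [7], [8], [9]
  1-simplices (27): (27 of them)
  2-simplices (18): [1,4,5], [1,4,9], [1,5,6], [1,6,8], [1,7,8], [1,7,9], [2,4,8], [2,4,9], [2,5,6], [2,5,9], [2,6,7], [2,7,8], [3,4,5], [3,4,8], [3,5,9], [3,6,7], [3,6,8], [3,7,9]

giving chain groups C_0 ≅ Z^9, C_1 ≅ Z^27, C_2 ≅ Z^18.

∂_1: C_1 → C_0 maps an edge to its endpoints' difference, ∂[p,q] = q − p. For instance
  ∂[3,4] = [4] − [3].
As a 9×27 matrix over Z this has rank 8, with invariant factors (1,1,1,1,1,1,1,1).

∂_2: C_2 → C_1 maps a triangle to the signed sum of its edges. For instance
  ∂[3,6,7] = [6,7] − [3,7] + [3,6],
  ∂[2,7,8] = [7,8] − [2,8] + [2,7].
This gives a 27×18 integer matrix of rank 18; reducing to Smith normal form yields diagonal entries (1,1,1,1,1,1,1,1,1,1,1,1,1,1,1,1,1,2).

From H_k ≅ ker(∂_k) / im(∂_{k+1}) we obtain:

  H_0: rank C_0 − rank ∂_1 = 9 − 8 = 1, and the invariant factors of ∂_1 are all 1, so H_0 = Z.
  H_1: rank ker ∂_1 − rank ∂_2 = (27 − 8) − 18 = 1, and ∂_2 has invariant factor 2 > 1, so H_1 = Z ⊕ Z/2.
  H_2: rank ker ∂_2 − rank ∂_3 = (18 − 18) − 0 = 0, and there is no ∂_3, so H_2 = 0.

H_0 = Z,  H_1 = Z ⊕ Z/2,  H_2 = 0.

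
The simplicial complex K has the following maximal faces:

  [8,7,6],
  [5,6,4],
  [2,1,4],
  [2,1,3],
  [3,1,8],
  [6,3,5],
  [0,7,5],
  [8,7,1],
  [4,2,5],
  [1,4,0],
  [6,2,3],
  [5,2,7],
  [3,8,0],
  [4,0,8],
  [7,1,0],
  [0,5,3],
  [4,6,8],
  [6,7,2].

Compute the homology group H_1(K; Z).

Take the total order 0 < 1 < 2 < 3 < 4 < 5 < 6 < 7 < 8 on the vertex set. Then K (dimension 2) consists of the simplices:

  0-simplices (9): [0], [1], [2], [3], [4], [5], [6], [7], [8]
  1-simplices (27): (27 of them)
  2-simplices (18): [0,1,4], [0,1,7], [0,3,5], [0,3,8], [0,4,8], [0,5,7], [1,2,3], [1,2,4], [1,3,8], [1,7,8], [2,3,6], [2,4,5], [2,5,7], [2,6,7], [3,5,6], [4,5,6], [4,6,8], [6,7,8]

giving chain groups C_0 ≅ Z^9, C_1 ≅ Z^27, C_2 ≅ Z^18.

The boundary map ∂_1: C_1 → C_0 maps an edge to its endpoints' difference, ∂[p,q] = q − p. For instance
  ∂[3,6] = [6] − [3].
As a 9×27 matrix over Z this has rank 8, with invariant factors (1,1,1,1,1,1,1,1).

The boundary map ∂_2: C_2 → C_1 sends each 2-simplex [p,q,r] to [q,r] − [p,r] + [p,q]. For instance
  ∂[0,3,8] = [3,8] − [0,8] + [0,3],
  ∂[0,3,5] = [3,5] − [0,5] + [0,3].
The resulting 27×18 matrix has rank 18, and its Smith normal form has invariant factors (1,1,1,1,1,1,1,1,1,1,1,1,1,1,1,1,1,2).

From H_k ≅ ker(∂_k) / im(∂_{k+1}) we obtain:

  H_1: rank ker ∂_1 − rank ∂_2 = (27 − 8) − 18 = 1, and ∂_2 has invariant factor 2 > 1, so H_1 ≅ Z ⊕ Z_2.

(K is a triangulation of the Klein bottle.)

H_1 ≅ Z ⊕ Z_2.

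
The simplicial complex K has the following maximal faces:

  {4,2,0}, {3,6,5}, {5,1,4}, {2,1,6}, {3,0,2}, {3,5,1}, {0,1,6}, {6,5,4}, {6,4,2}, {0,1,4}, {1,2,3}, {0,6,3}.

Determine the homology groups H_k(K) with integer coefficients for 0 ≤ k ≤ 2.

Fix the vertex order 0 < 1 < 2 < 3 < 4 < 5 < 6 and write every simplex with vertices in increasing order. Then dim K = 2 and the simplices of K are:

  0-simplices (7): [0], [1], [2], [3], [4], [5], [6]
  1-simplices (18): [0,1], [0,2], [0,3], [0,4], [0,6], [1,2], [1,3], [1,4], [1,5], [1,6], [2,3], [2,4], [2,6], [3,5], [3,6], [4,5], [4,6], [5,6]
  2-simplices (12): [0,1,4], [0,1,6], [0,2,3], [0,2,4], [0,3,6], [1,2,3], [1,2,6], [1,3,5], [1,4,5], [2,4,6], [3,5,6], [4,5,6]

giving chain groups C_0 ≅ Z^7, C_1 ≅ Z^18, C_2 ≅ Z^12.

The boundary map ∂_1: C_1 → C_0 sends each edge [p,q] (with p < q) to q − p.
The resulting 7×18 matrix has rank 6, and its Smith normal form has invariant factors (1,1,1,1,1,1).

Boundary ∂_2: C_2 → C_1 sends each 2-simplex [p,q,r] to [q,r] − [p,r] + [p,q]. For instance
  ∂[4,5,6] = [5,6] − [4,6] + [4,5],
  ∂[0,1,6] = [1,6] − [0,6] + [0,1].
This gives a 18×12 integer matrix of rank 12; reducing to Smith normal form yields diagonal entries (1,1,1,1,1,1,1,1,1,1,1,2).

Computing H_k = (kernel of ∂_k) / (image of ∂_{k+1}):

  H_0: rank C_0 − rank ∂_1 = 7 − 6 = 1, and the invariant factors of ∂_1 are all 1, so H_0 ≅ Z.
  H_1: rank ker ∂_1 − rank ∂_2 = (18 − 6) − 12 = 0, and ∂_2 has invariant factor 2 > 1, so H_1 ≅ Z/2Z.
  H_2: rank ker ∂_2 − rank ∂_3 = (12 − 12) − 0 = 0, and there is no ∂_3, so H_2 ≅ 0.

As a check, the Euler characteristic is 7 − 18 + 12 = 1, which agrees with 1 − 0 + 0 = 1.

H_0 = Z,  H_1 = Z/2Z,  H_2 = 0.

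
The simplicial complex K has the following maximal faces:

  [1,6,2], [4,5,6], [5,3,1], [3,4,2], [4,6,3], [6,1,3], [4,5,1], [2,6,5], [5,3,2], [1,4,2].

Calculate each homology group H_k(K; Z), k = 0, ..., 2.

Take the total order 1 < 2 < 3 < 4 < 5 < 6 on the vertex set. Then K (dimension 2) consists of the simplices:

  0-simplices (6): [1], [2], [3], [4], [5], [6]
  1-simplices (15): [1,2], [1,3], [1,4], [1,5], [1,6], [2,3], [2,4], [2,5], [2,6], [3,4], [3,5], [3,6], [4,5], [4,6], [5,6]
  2-simplices (10): [1,2,4], [1,2,6], [1,3,5], [1,3,6], [1,4,5], [2,3,4], [2,3,5], [2,5,6], [3,4,6], [4,5,6]

giving chain groups C_0 ≅ Z^6, C_1 ≅ Z^15, C_2 ≅ Z^10.

∂_1: C_1 → C_0 is given by ∂[p,q] = [q] − [p]. For instance
  ∂[1,6] = [6] − [1].
This gives a 6×15 integer matrix of rank 5; reducing to Smith normal form yields diagonal entries (1,1,1,1,1).

Boundary ∂_2: C_2 → C_1 maps a triangle to the signed sum of its edges. For instance
  ∂[4,5,6] = [5,6] − [4,6] + [4,5],
  ∂[3,4,6] = [4,6] − [3,6] + [3,4].
The resulting 15×10 matrix has rank 10, and its Smith normal form has invariant factors (1,1,1,1,1,1,1,1,1,2).

From H_k ≅ ker(∂_k) / im(∂_{k+1}) we obtain:

  H_0: rank C_0 − rank ∂_1 = 6 − 5 = 1, and the invariant factors of ∂_1 are all 1, so H_0 ≅ Z.
  H_1: rank ker ∂_1 − rank ∂_2 = (15 − 5) − 10 = 0, and ∂_2 has invariant factor 2 > 1, so H_1 ≅ Z/2Z.
  H_2: rank ker ∂_2 − rank ∂_3 = (10 − 10) − 0 = 0, and there is no ∂_3, so H_2 ≅ 0.

As a check, the Euler characteristic is 6 − 15 + 10 = 1, which agrees with 1 − 0 + 0 = 1.
(K is a triangulation of the real projective plane RP^2.)

H_0 = Z,  H_1 = Z/2Z,  H_2 = 0.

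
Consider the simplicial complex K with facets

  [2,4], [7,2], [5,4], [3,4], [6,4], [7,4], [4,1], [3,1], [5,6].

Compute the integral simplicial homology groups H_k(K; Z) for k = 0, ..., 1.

H_0 ≅ Z,  H_1 ≅ Z^3.

Take the total order 1 < 2 < 3 < 4 < 5 < 6 < 7 on the vertex set. Then K (dimension 1) consists of the simplices:

  0-simplices (7): [1], [2], [3], [4], [5], [6], [7]
  1-simplices (9): [1,3], [1,4], [2,4], [2,7], [3,4], [4,5], [4,6], [4,7], [5,6]

so the chain groups are C_0 ≅ Z^7, C_1 ≅ Z^9.

The boundary map ∂_1: C_1 → C_0 is given by ∂[p,q] = [q] − [p]. For instance
  ∂[3,4] = [4] − [3].
As a 7×9 matrix over Z this has rank 6, with invariant factors (1,1,1,1,1,1).

Reading off H_k = ker ∂_k / im ∂_{k+1}:

  H_0: rank C_0 − rank ∂_1 = 7 − 6 = 1, and the invariant factors of ∂_1 are all 1, so H_0 = Z.
  H_1: rank ker ∂_1 − rank ∂_2 = (9 − 6) − 0 = 3, and there is no ∂_2, so H_1 = Z^3.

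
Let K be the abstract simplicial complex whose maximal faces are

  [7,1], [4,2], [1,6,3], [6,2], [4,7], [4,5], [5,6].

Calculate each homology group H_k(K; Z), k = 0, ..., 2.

H_0 = Z,  H_1 = Z^2,  H_2 = 0.

Take the total order 1 < 2 < 3 < 4 < 5 < 6 < 7 on the vertex set. Then K (dimension 2) consists of the simplices:

  0-simplices (7): [1], [2], [3], [4], [5], [6], [7]
  1-simplices (9): [1,3], [1,6], [1,7], [2,4], [2,6], [3,6], [4,5], [4,7], [5,6]
  2-simplices (1): [1,3,6]

so the chain groups are C_0 ≅ Z^7, C_1 ≅ Z^9, C_2 ≅ Z^1.

The boundary map ∂_1: C_1 → C_0 sends each edge [p,q] (with p < q) to q − p.
As a 7×9 matrix over Z this has rank 6, with invariant factors (1,1,1,1,1,1).

Boundary ∂_2: C_2 → C_1 sends each 2-simplex [p,q,r] to [q,r] − [p,r] + [p,q]. For instance
  ∂[1,3,6] = [3,6] − [1,6] + [1,3].
As a 9×1 matrix over Z this has rank 1, with invariant factors (1).

From H_k ≅ ker(∂_k) / im(∂_{k+1}) we obtain:

  H_0: rank C_0 − rank ∂_1 = 7 − 6 = 1, and the invariant factors of ∂_1 are all 1, so H_0 = Z.
  H_1: rank ker ∂_1 − rank ∂_2 = (9 − 6) − 1 = 2, and the invariant factors of ∂_2 are all 1, so H_1 = Z^2.
  H_2: rank ker ∂_2 − rank ∂_3 = (1 − 1) − 0 = 0, and there is no ∂_3, so H_2 = 0.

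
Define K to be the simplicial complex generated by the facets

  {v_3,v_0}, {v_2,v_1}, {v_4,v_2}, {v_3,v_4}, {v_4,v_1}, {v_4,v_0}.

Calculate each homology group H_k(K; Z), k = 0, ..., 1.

H_0 = Z,  H_1 = Z^2.

We work with the vertex ordering v_0 < v_1 < v_2 < v_3 < v_4. The simplices of K, each written with vertices in increasing order, are:

  0-simplices (5): [v_0], [v_1], [v_2], [v_3], [v_4]
  1-simplices (6): [v_0,v_3], [v_0,v_4], [v_1,v_2], [v_1,v_4], [v_2,v_4], [v_3,v_4]

giving chain groups C_0 ≅ Z^5, C_1 ≅ Z^6.

The boundary map ∂_1: C_1 → C_0 is given by ∂[p,q] = [q] − [p]. For instance
  ∂[v_0,v_4] = [v_4] − [v_0].
This gives a 5×6 integer matrix of rank 4; reducing to Smith normal form yields diagonal entries (1,1,1,1).

Computing H_k = (kernel of ∂_k) / (image of ∂_{k+1}):

  H_0: rank C_0 − rank ∂_1 = 5 − 4 = 1, and the invariant factors of ∂_1 are all 1, so H_0 ≅ Z.
  H_1: rank ker ∂_1 − rank ∂_2 = (6 − 4) − 0 = 2, and there is no ∂_2, so H_1 ≅ Z^2.

(K is a triangulation of a wedge of 2 circles.)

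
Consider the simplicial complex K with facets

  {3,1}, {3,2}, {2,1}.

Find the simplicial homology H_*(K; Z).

We work with the vertex ordering 1 < 2 < 3. The simplices of K, each written with vertices in increasing order, are:

  0-simplices (3): [1], [2], [3]
  1-simplices (3): [1,2], [1,3], [2,3]

Hence C_0 ≅ Z^3, C_1 ≅ Z^3.

The boundary map ∂_1: C_1 → C_0 is given by ∂[p,q] = [q] − [p].
As a 3×3 matrix over Z this has rank 2, with invariant factors (1,1).

Now H_k = ker ∂_k / im ∂_{k+1}, so:

  H_0: rank C_0 − rank ∂_1 = 3 − 2 = 1, and the invariant factors of ∂_1 are all 1, so H_0 = Z.
  H_1: rank ker ∂_1 − rank ∂_2 = (3 − 2) − 0 = 1, and there is no ∂_2, so H_1 = Z.

As a check, the Euler characteristic is 3 − 3 = 0, which agrees with 1 − 1 = 0.
(K is a triangulation of the circle S^1.)

H_0 = Z,  H_1 = Z.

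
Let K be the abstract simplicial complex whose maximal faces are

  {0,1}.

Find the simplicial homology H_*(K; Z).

H_0 ≅ Z,  H_1 = 0.

Take the total order 0 < 1 on the vertex set. Then K (dimension 1) consists of the simplices:

  0-simplices (2): [0], [1]
  1-simplices (1): [0,1]

Hence C_0 ≅ Z^2, C_1 ≅ Z^1.

∂_1: C_1 → C_0 sends each edge [p,q] (with p < q) to q − p. For instance
  ∂[0,1] = [1] − [0].
As a 2×1 matrix over Z this has rank 1, with invariant factors (1).

From H_k ≅ ker(∂_k) / im(∂_{k+1}) we obtain:

  H_0: rank C_0 − rank ∂_1 = 2 − 1 = 1, and the invariant factors of ∂_1 are all 1, so H_0 = Z.
  H_1: rank ker ∂_1 − rank ∂_2 = (1 − 1) − 0 = 0, and there is no ∂_2, so H_1 = 0.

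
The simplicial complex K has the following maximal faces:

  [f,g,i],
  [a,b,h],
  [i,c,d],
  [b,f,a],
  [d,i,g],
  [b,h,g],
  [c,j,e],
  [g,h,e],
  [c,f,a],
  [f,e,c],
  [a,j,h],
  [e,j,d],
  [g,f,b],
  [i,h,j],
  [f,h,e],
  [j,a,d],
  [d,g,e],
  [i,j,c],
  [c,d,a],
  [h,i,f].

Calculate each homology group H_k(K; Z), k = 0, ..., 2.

H_0 ≅ Z,  H_1 ≅ Z ⊕ Z_2,  H_2 = 0.

Take the total order a < b < c < d < e < f < g < h < i < j on the vertex set. Then K (dimension 2) consists of the simplices:

  0-simplices (10): a, b, c, d, e, f, g, h, i, j
  1-simplices (30): ab, ac, ad, af, ah, aj, bf, bg, bh, cd, ce, cf, ci, cj, de, dg, di, dj, ef, eg, eh, ej, fg, fh, fi, gh, gi, hi, hj, ij
  2-simplices (20): abf, abh, acd, acf, adj, ahj, bfg, bgh, cdi, cef, cej, cij, deg, dej, dgi, efh, egh, fgi, fhi, hij

so the chain groups are C_0 ≅ Z^10, C_1 ≅ Z^30, C_2 ≅ Z^20.

Boundary ∂_1: C_1 → C_0 maps an edge to its endpoints' difference, ∂[p,q] = q − p. For instance
  ∂di = i − d.
This gives a 10×30 integer matrix of rank 9; reducing to Smith normal form yields diagonal entries (1,1,1,1,1,1,1,1,1).

The boundary map ∂_2: C_2 → C_1 acts by ∂[p,q,r] = [q,r] − [p,r] + [p,q]. For instance
  ∂cej = ej − cj + ce,
  ∂abh = bh − ah + ab.
This gives a 30×20 integer matrix of rank 20; reducing to Smith normal form yields diagonal entries (1,1,1,1,1,1,1,1,1,1,1,1,1,1,1,1,1,1,1,2).

Computing H_k = (kernel of ∂_k) / (image of ∂_{k+1}):

  H_0: rank C_0 − rank ∂_1 = 10 − 9 = 1, and the invariant factors of ∂_1 are all 1, so H_0 ≅ Z.
  H_1: rank ker ∂_1 − rank ∂_2 = (30 − 9) − 20 = 1, and ∂_2 has invariant factor 2 > 1, so H_1 ≅ Z ⊕ Z_2.
  H_2: rank ker ∂_2 − rank ∂_3 = (20 − 20) − 0 = 0, and there is no ∂_3, so H_2 ≅ 0.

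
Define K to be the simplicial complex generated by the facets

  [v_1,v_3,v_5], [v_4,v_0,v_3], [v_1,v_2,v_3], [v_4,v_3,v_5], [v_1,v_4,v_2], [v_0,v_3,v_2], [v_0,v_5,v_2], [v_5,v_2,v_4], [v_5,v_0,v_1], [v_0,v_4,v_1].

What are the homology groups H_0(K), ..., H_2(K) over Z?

H_0 ≅ Z,  H_1 ≅ Z/2,  H_2 = 0.

We work with the vertex ordering v_0 < v_1 < v_2 < v_3 < v_4 < v_5. The simplices of K, each written with vertices in increasing order, are:

  0-simplices (6): [v_0], [v_1], [v_2], [v_3], [v_4], [v_5]
  1-simplices (15): (15 of them)
  2-simplices (10): [v_0,v_1,v_4], [v_0,v_1,v_5], [v_0,v_2,v_3], [v_0,v_2,v_5], [v_0,v_3,v_4], [v_1,v_2,v_3], [v_1,v_2,v_4], [v_1,v_3,v_5], [v_2,v_4,v_5], [v_3,v_4,v_5]

so the chain groups are C_0 ≅ Z^6, C_1 ≅ Z^15, C_2 ≅ Z^10.

Boundary ∂_1: C_1 → C_0 is given by ∂[p,q] = [q] − [p]. For instance
  ∂[v_3,v_5] = [v_5] − [v_3].
The resulting 6×15 matrix has rank 5, and its Smith normal form has invariant factors (1,1,1,1,1).

The boundary map ∂_2: C_2 → C_1 maps a triangle to the signed sum of its edges. For instance
  ∂[v_2,v_4,v_5] = [v_4,v_5] − [v_2,v_5] + [v_2,v_4],
  ∂[v_1,v_2,v_3] = [v_2,v_3] − [v_1,v_3] + [v_1,v_2].
As a 15×10 matrix over Z this has rank 10, with invariant factors (1,1,1,1,1,1,1,1,1,2).

Computing H_k = (kernel of ∂_k) / (image of ∂_{k+1}):

  H_0: rank C_0 − rank ∂_1 = 6 − 5 = 1, and the invariant factors of ∂_1 are all 1, so H_0 = Z.
  H_1: rank ker ∂_1 − rank ∂_2 = (15 − 5) − 10 = 0, and ∂_2 has invariant factor 2 > 1, so H_1 = Z/2.
  H_2: rank ker ∂_2 − rank ∂_3 = (10 − 10) − 0 = 0, and there is no ∂_3, so H_2 = 0.

(K is a triangulation of the real projective plane RP^2.)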